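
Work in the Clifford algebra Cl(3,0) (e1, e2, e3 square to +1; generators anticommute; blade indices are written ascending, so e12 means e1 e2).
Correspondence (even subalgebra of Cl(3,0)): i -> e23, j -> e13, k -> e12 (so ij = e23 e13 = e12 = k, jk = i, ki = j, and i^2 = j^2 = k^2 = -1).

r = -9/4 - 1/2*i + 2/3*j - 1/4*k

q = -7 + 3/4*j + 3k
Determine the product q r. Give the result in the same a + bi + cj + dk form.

In blades: q = -7 + 3*e12 + 3/4*e13, r = -9/4 - 1/4*e12 + 2/3*e13 - 1/2*e23.
Distribute q over r term by term (generator squares from the signature, products reordered to ascending indices): (-7)*r = 63/4 + 7/4*e12 - 14/3*e13 + 7/2*e23; (3*e12)*r = 3/4 - 27/4*e12 - 3/2*e13 - 2*e23; (3/4*e13)*r = -1/2 + 3/8*e12 - 27/16*e13 - 3/16*e23.
Sum: 16 - 37/8*e12 - 377/48*e13 + 21/16*e23; translating back through the correspondence:
Answer: 16 + 21/16*i - 377/48*j - 37/8*k


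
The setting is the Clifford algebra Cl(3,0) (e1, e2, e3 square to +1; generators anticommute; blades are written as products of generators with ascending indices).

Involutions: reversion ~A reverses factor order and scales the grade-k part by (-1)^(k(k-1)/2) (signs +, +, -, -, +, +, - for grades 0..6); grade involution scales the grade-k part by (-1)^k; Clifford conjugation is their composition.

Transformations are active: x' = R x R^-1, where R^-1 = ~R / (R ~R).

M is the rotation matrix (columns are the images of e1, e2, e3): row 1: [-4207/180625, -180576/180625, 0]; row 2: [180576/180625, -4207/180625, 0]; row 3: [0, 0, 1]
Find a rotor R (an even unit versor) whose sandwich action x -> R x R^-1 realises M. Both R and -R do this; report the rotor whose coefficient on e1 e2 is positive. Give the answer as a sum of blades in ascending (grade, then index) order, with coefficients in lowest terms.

Method: write R = a + b12*e1 e2 + b13*e1 e3 + b23*e2 e3 with a^2 + b12^2 + b13^2 + b23^2 = 1 (so R^-1 = ~R). Expanding the columns R e_j ~R gives tr M = 4a^2 - 1 and, from the antisymmetric part, M21 - M12 = -4a*b12, M13 - M31 = 4a*b13, M32 - M23 = -4a*b23.
Here tr M = 172211/180625, so a^2 = (1 + tr M)/4 = 88209/180625 and a = ±297/425. Taking a = 297/425: M21 - M12 = 361152/180625, M13 - M31 = 0, M32 - M23 = 0, giving b12 = -304/425, b13 = 0, b23 = 0, i.e. R = 297/425 - 304/425*e1 e2.
Its e1 e2 coefficient is negative, so report the other preimage -R.
Answer: -297/425 + 304/425*e1 e2. Key observation: the double cover Spin(3) -> SO(3) sends R and -R to the same matrix (trace 172211/180625 here), so the stated sign of the e1 e2 coefficient is what selects one sheet.


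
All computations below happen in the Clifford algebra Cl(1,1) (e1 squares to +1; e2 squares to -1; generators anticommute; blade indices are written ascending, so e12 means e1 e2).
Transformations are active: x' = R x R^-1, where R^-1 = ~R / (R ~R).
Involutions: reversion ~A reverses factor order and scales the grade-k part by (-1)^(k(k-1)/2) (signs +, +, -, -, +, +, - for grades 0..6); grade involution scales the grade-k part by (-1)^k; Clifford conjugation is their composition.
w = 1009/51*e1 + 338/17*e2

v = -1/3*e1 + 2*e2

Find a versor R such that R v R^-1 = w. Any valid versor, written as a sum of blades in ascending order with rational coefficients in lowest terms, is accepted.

Equal squares first: v^2 = w^2 = -35/9. Then v + w = 992/51*e1 + 372/17*e2 is a versor taking v to w, provided it is invertible.
Answer: 992/51*e1 + 372/17*e2


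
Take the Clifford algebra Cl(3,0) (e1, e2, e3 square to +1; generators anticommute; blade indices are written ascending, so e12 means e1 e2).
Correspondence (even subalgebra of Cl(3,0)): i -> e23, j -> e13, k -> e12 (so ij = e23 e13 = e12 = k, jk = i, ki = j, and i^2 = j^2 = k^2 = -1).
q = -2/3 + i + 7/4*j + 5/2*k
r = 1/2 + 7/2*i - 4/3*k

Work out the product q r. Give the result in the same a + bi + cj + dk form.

In blades: q = -2/3 + 5/2*e12 + 7/4*e13 + e23, r = 1/2 - 4/3*e12 + 7/2*e23.
Distribute q over r term by term (generator squares from the signature, products reordered to ascending indices): (-2/3)*r = -1/3 + 8/9*e12 - 7/3*e23; (5/2*e12)*r = 10/3 + 5/4*e12 + 35/4*e13; (7/4*e13)*r = -49/8*e12 + 7/8*e13 - 7/3*e23; (e23)*r = -7/2 + 4/3*e13 + 1/2*e23.
Sum: -1/2 - 287/72*e12 + 263/24*e13 - 25/6*e23; translating back through the correspondence:
Answer: -1/2 - 25/6*i + 263/24*j - 287/72*k


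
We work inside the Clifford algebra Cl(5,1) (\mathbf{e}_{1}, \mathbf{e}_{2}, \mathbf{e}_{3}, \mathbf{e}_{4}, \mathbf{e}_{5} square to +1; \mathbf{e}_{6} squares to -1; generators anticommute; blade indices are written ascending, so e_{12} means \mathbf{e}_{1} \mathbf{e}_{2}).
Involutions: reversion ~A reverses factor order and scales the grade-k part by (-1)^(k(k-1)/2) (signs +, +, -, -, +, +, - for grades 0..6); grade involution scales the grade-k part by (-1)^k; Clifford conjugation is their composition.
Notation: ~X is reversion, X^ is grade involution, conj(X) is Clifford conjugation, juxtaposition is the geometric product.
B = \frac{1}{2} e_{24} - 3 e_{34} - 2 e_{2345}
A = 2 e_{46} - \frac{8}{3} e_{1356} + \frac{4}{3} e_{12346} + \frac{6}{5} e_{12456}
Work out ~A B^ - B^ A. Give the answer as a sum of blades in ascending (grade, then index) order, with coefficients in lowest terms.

first term: e_{26} - 6 e_{36} + 4 e_{126} + \frac{46}{15} e_{136} + \frac{31}{15} e_{156} + \frac{16}{3} e_{1246} + 8 e_{1456} + 4 e_{2356} + \frac{18}{5} e_{12356} + \frac{4}{3} e_{123456}
second term: e_{26} - 6 e_{36} + 4 e_{126} - \frac{26}{15} e_{136} - \frac{49}{15} e_{156} + \frac{16}{3} e_{1246} - 8 e_{1456} + 4 e_{2356} - \frac{18}{5} e_{12356} + \frac{4}{3} e_{123456}
Answer: \frac{24}{5} e_{136} + \frac{16}{3} e_{156} + 16 e_{1456} + \frac{36}{5} e_{12356}


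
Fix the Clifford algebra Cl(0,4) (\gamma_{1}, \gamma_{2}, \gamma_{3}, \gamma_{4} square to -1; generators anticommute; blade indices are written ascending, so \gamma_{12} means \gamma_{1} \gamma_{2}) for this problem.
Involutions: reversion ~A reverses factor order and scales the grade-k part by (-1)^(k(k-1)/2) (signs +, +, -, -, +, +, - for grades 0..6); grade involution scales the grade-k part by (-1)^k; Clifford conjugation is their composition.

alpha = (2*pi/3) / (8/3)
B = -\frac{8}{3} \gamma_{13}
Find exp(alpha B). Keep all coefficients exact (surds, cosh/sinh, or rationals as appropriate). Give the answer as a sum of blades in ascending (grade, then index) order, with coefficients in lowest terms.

B^2 = (-\frac{8}{3})^2*(\gamma_{13})^2 = \frac{64}{9}*(-1) = -\frac{64}{9} (a basis 2-blade squares to minus the product of its generators' squares).
B^2 = -\frac{64}{9} — the series telescopes trigonometrically here: l = \frac{8}{3}, alpha*l = \frac{2 \pi}{3}, so exp(alpha B) = cos(\frac{2 \pi}{3}) + (sin(\frac{2 \pi}{3})/(\frac{8}{3}))*B = - \frac{1}{2} + (\frac{3 \sqrt{3}}{16})*B.
Answer: - \frac{1}{2} - \frac{\sqrt{3}}{2} \gamma_{13}


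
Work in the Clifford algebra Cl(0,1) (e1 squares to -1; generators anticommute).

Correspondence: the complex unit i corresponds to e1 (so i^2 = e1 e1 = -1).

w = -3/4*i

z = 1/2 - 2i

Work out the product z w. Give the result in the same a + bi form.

In blades: z = 1/2 - 2*e1, w = -3/4*e1.
Distribute z over w term by term (generator squares from the signature, products reordered to ascending indices): (1/2)*w = -3/8*e1; (-2*e1)*w = -3/2.
Sum: -3/2 - 3/8*e1; translating back through the correspondence:
Answer: -3/2 - 3/8*i


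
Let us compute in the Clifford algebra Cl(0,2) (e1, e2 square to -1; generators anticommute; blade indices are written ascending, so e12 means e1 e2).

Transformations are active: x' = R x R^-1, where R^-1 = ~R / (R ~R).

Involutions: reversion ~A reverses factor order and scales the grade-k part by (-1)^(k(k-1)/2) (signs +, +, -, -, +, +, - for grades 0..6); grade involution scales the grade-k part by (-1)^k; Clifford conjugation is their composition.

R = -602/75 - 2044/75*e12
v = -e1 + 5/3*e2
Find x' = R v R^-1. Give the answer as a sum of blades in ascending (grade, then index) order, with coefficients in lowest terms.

~R = -602/75 + 2044/75*e12, and R ~R = 908068/1125, so R^-1 = ~R / (908068/1125).
R v = 12026/225*e1 + 3122/225*e2
Answer: -4379/69495*e1 - 45001/23165*e2


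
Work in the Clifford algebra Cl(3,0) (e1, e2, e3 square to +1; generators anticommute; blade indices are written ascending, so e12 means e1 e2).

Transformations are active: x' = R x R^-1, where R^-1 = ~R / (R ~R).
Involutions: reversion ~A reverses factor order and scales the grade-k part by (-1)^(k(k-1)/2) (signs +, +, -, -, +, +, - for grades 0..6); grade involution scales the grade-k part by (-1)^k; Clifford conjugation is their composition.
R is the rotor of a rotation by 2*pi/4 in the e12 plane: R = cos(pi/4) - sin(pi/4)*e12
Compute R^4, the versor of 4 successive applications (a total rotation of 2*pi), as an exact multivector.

The rotor phase is half the rotation angle and phases add under composition, so 4 steps in the e12 plane accumulate phase 4*(pi/4) = pi: R^4 = cos(pi) - sin(pi)*e12.
cos(pi) = -1 and sin(pi) = 0, so R^4 = -1. The total rotation 2*pi is 1 full turn, so every vector returns to itself, yet the rotor is -1, on the OTHER sheet of the double cover (an odd number of 2*pi turns).
Answer: -1


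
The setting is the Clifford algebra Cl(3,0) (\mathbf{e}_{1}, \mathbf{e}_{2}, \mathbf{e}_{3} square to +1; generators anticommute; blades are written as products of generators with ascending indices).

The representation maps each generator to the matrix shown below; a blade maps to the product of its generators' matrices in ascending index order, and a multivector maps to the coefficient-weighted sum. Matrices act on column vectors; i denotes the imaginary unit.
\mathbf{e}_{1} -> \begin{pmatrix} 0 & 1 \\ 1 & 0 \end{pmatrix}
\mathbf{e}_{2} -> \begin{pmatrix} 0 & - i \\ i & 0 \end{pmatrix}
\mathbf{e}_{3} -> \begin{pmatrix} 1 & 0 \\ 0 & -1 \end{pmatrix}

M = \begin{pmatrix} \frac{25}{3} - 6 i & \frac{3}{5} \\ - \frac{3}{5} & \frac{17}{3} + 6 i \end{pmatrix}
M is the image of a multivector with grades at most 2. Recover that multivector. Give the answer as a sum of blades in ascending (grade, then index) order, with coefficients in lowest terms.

Method: 1, rho(e_{1}), rho(e_{2}), rho(e_{3}) form a trace-orthogonal basis of the 2x2 complex matrices (tr(X Y) = 2 if X = Y, else 0), so M = m0*1 + m1*rho(e_{1}) + m2*rho(e_{2}) + m3*rho(e_{3}) with m0 = tr(M)/2 = 7, m1 = tr(M rho(e_{1}))/2 = 0, m2 = tr(M rho(e_{2}))/2 = \frac{3 i}{5}, m3 = tr(M rho(e_{3}))/2 = \frac{4}{3} - 6 i.
Multiplying table entries, the bivector images are rho(e_{1} e_{2}) = i*rho(e_{3}), rho(e_{1} e_{3}) = -i*rho(e_{2}), rho(e_{2} e_{3}) = i*rho(e_{1}); with real blade coefficients the real parts of m0..m3 are the coefficients of 1, e_{1}, e_{2}, e_{3} and the imaginary parts give the bivectors (e_{2} e_{3}: Im m1, e_{1} e_{3}: -Im m2, e_{1} e_{2}: Im m3).
Answer: 7 + \frac{4}{3} e_{3} - 6 e_{1} e_{2} - \frac{3}{5} e_{1} e_{3}


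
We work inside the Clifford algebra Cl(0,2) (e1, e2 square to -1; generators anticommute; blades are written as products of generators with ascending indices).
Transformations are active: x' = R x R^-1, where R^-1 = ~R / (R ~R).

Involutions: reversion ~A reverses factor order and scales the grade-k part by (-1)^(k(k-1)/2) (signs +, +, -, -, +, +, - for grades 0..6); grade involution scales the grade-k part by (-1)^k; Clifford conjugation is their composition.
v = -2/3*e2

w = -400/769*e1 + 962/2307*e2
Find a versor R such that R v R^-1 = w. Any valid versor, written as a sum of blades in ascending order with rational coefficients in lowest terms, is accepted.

Take R = v + w = -400/769*e1 - 192/769*e2. Because q(v) = q(w) = -4/9, conjugation by R sends v exactly to w.
Answer: -400/769*e1 - 192/769*e2


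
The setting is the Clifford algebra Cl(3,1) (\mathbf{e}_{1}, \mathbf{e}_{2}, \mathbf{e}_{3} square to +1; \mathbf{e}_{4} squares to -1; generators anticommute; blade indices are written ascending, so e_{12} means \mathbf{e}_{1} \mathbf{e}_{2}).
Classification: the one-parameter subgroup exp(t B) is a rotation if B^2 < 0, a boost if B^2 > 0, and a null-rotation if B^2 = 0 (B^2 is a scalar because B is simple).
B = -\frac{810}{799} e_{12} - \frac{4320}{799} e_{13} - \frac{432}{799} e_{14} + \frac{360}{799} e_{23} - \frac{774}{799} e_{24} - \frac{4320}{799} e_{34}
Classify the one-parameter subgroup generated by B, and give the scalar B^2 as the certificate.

B^2 term by term: the squares give (-\frac{810}{799})^2*(e_{12})^2 + (-\frac{4320}{799})^2*(e_{13})^2 + (-\frac{432}{799})^2*(e_{14})^2 + (\frac{360}{799})^2*(e_{23})^2 + (-\frac{774}{799})^2*(e_{24})^2 + (-\frac{4320}{799})^2*(e_{34})^2 = \frac{656100}{638401}*(-1) + \frac{18662400}{638401}*(-1) + \frac{186624}{638401}*(+1) + \frac{129600}{638401}*(-1) + \frac{599076}{638401}*(+1) + \frac{18662400}{638401}*(+1) = 0 (each basis 2-blade squares to minus the product of its generators' squares); cross terms between blades sharing an index anticommute and cancel; the commuting (index-disjoint) pairs give grade-4 terms 2*c*c'*(blade product), which cancel blade by blade — e_{1234}: \frac{6998400}{638401} - \frac{6687360}{638401} - \frac{311040}{638401} = 0 — confirming B is simple. So B^2 = 0.
Answer: null-rotation, certificate B^2 = 0. B^2 = 0 is basis-independent, so its sign is the whole story.


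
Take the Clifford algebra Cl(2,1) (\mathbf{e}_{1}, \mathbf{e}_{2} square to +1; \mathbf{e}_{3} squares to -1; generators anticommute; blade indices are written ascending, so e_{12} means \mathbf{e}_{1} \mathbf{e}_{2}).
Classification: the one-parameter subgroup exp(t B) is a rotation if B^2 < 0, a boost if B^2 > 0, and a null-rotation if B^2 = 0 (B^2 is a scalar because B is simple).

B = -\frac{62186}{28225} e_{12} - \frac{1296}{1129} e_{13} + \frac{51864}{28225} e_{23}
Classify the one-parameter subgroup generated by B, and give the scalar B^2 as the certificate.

B^2 term by term: the squares give (-\frac{62186}{28225})^2*(e_{12})^2 + (-\frac{1296}{1129})^2*(e_{13})^2 + (\frac{51864}{28225})^2*(e_{23})^2 = \frac{3867098596}{796650625}*(-1) + \frac{1679616}{1274641}*(+1) + \frac{2689874496}{796650625}*(+1) = -\frac{4}{25} (each basis 2-blade squares to minus the product of its generators' squares); cross terms between blades sharing an index anticommute and cancel. So B^2 = -\frac{4}{25}.
Answer: rotation, certificate B^2 = -\frac{4}{25}. Key observation: B^2 = -\frac{4}{25} is a conjugation invariant, so its sign decides the class regardless of the surface form of B.


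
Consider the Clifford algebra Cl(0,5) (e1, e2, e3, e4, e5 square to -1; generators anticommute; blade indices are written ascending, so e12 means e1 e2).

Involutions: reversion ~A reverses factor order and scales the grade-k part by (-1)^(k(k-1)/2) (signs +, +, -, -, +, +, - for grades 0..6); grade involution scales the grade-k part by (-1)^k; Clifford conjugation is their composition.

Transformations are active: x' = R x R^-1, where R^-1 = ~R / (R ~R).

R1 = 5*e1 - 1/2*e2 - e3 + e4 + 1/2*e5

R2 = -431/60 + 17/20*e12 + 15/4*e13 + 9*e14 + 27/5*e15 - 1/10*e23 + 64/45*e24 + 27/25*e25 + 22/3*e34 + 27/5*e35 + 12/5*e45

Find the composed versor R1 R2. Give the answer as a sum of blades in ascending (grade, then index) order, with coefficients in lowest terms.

Distribute over the terms of R1 (each basis-blade product reordered to ascending indices, repeated generators contracted through their squares):
(5*e1) R2 = -431/12*e1 - 17/4*e2 - 75/4*e3 - 45*e4 - 27*e5 - 1/2*e123 + 64/9*e124 + 27/5*e125 + 110/3*e134 + 27*e135 + 12*e145
(-1/2*e2) R2 = -17/40*e1 + 431/120*e2 - 1/20*e3 + 32/45*e4 + 27/50*e5 + 15/8*e123 + 9/2*e124 + 27/10*e125 - 11/3*e234 - 27/10*e235 - 6/5*e245
(-e3) R2 = -15/4*e1 + 1/10*e2 + 431/60*e3 + 22/3*e4 + 27/5*e5 - 17/20*e123 + 9*e134 + 27/5*e135 + 64/45*e234 + 27/25*e235 - 12/5*e345
(e4) R2 = 9*e1 + 64/45*e2 + 22/3*e3 - 431/60*e4 - 12/5*e5 + 17/20*e124 + 15/4*e134 - 27/5*e145 - 1/10*e234 - 27/25*e245 - 27/5*e345
(1/2*e5) R2 = 27/10*e1 + 27/50*e2 + 27/10*e3 + 6/5*e4 - 431/120*e5 + 17/40*e125 + 15/8*e135 + 9/2*e145 - 1/20*e235 + 32/45*e245 + 11/3*e345
Summing the partial products and collecting blades:
Answer: -3407/120*e1 + 2527/1800*e2 - 19/12*e3 - 7729/180*e4 - 16231/600*e5 + 21/40*e123 + 2243/180*e124 + 341/40*e125 + 593/12*e134 + 1371/40*e135 + 111/10*e145 - 211/90*e234 - 167/100*e235 - 353/225*e245 - 62/15*e345


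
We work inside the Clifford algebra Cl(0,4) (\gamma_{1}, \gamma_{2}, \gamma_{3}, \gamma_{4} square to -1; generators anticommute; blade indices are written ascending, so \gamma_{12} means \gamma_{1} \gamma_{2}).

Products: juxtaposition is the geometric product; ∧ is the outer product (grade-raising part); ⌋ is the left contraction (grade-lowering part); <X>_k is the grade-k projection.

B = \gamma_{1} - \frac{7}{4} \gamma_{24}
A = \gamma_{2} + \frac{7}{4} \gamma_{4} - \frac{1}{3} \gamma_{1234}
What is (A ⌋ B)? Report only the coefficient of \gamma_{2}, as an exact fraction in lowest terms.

step 1: -\frac{49}{16} \gamma_{2} + \frac{7}{4} \gamma_{4}
Answer: -\frac{49}{16}


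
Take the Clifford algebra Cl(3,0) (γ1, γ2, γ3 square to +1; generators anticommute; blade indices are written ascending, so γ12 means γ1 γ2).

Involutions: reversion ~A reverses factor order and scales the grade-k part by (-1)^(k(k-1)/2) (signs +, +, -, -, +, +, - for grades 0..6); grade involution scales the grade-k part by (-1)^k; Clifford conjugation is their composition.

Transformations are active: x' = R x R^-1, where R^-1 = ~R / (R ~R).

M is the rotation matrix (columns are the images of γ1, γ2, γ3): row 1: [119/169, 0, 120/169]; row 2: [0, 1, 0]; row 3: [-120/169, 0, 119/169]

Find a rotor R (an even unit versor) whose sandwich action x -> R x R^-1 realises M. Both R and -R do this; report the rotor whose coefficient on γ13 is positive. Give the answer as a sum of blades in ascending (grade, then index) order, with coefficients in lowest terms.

Method: write R = a + b12*γ12 + b13*γ13 + b23*γ23 with a^2 + b12^2 + b13^2 + b23^2 = 1 (so R^-1 = ~R). Expanding the columns R e_j ~R gives tr M = 4a^2 - 1 and, from the antisymmetric part, M21 - M12 = -4a*b12, M13 - M31 = 4a*b13, M32 - M23 = -4a*b23.
Here tr M = 407/169, so a^2 = (1 + tr M)/4 = 144/169 and a = ±12/13. Taking a = 12/13: M21 - M12 = 0, M13 - M31 = 240/169, M32 - M23 = 0, giving b12 = 0, b13 = 5/13, b23 = 0, i.e. R = 12/13 + 5/13*γ13.
Its γ13 coefficient is already positive.
Answer: 12/13 + 5/13*γ13. Note: both R and -R realise this M (trace 407/169); the covering map identifies them, and the γ13-coefficient sign is the tie-breaker.


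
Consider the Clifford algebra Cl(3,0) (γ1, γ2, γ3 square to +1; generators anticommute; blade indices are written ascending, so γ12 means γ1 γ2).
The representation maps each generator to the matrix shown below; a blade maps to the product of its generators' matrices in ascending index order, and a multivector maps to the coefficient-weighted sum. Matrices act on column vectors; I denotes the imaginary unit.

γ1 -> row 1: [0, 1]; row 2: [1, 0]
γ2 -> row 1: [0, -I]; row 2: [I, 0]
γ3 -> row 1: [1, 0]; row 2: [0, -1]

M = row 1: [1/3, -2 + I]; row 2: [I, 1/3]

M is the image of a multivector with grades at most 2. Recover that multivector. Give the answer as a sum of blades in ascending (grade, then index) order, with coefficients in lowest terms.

Method: 1, rho(γ1), rho(γ2), rho(γ3) form a trace-orthogonal basis of the 2x2 complex matrices (tr(X Y) = 2 if X = Y, else 0), so M = m0*1 + m1*rho(γ1) + m2*rho(γ2) + m3*rho(γ3) with m0 = tr(M)/2 = 1/3, m1 = tr(M rho(γ1))/2 = -1 + I, m2 = tr(M rho(γ2))/2 = -I, m3 = tr(M rho(γ3))/2 = 0.
Multiplying table entries, the bivector images are rho(γ12) = I*rho(γ3), rho(γ13) = -I*rho(γ2), rho(γ23) = I*rho(γ1); with real blade coefficients the real parts of m0..m3 are the coefficients of 1, γ1, γ2, γ3 and the imaginary parts give the bivectors (γ23: Im m1, γ13: -Im m2, γ12: Im m3).
Answer: 1/3 - γ1 + γ13 + γ23


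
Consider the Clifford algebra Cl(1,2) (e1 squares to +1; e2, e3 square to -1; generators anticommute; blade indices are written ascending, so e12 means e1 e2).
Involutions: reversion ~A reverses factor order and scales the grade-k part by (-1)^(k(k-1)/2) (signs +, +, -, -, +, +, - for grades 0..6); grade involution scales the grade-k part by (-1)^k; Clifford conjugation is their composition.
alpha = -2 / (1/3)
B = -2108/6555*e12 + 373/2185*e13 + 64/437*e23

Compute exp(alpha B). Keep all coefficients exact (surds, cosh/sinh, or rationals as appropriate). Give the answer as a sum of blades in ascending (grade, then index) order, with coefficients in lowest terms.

B^2 term by term: the squares give (-2108/6555)^2*(e12)^2 + (373/2185)^2*(e13)^2 + (64/437)^2*(e23)^2 = 4443664/42968025*(+1) + 139129/4774225*(+1) + 4096/190969*(-1) = 1/9 (each basis 2-blade squares to minus the product of its generators' squares); cross terms between blades sharing an index anticommute and cancel. So B^2 = 1/9.
B^2 = 1/9 — the positive square puts this in the hyperbolic regime; l = 1/3, alpha*l = -2, so exp(alpha B) = cosh(-2) + (sinh(-2)/(1/3))*B = cosh(2) + (-3*sinh(2))*B.
Answer: cosh(2) + 2108*sinh(2)/2185*e12 - 1119*sinh(2)/2185*e13 - 192*sinh(2)/437*e23


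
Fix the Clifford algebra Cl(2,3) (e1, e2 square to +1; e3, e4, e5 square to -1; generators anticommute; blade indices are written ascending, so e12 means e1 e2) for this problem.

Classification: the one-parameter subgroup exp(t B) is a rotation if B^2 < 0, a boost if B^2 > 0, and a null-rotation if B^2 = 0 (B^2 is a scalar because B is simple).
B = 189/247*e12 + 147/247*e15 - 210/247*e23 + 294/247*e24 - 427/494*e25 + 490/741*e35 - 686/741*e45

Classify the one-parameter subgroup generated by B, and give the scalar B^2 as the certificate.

B^2 term by term: the squares give (189/247)^2*(e12)^2 + (147/247)^2*(e15)^2 + (-210/247)^2*(e23)^2 + (294/247)^2*(e24)^2 + (-427/494)^2*(e25)^2 + (490/741)^2*(e35)^2 + (-686/741)^2*(e45)^2 = 35721/61009*(-1) + 21609/61009*(+1) + 44100/61009*(+1) + 86436/61009*(+1) + 182329/244036*(+1) + 240100/549081*(-1) + 470596/549081*(-1) = 49/36 (each basis 2-blade squares to minus the product of its generators' squares); cross terms between blades sharing an index anticommute and cancel; the commuting (index-disjoint) pairs give grade-4 terms 2*c*c'*(blade product), which cancel blade by blade — e1235: 61740/61009 - 61740/61009 = 0; e1245: -86436/61009 + 86436/61009 = 0; e2345: 96040/61009 - 96040/61009 = 0 — confirming B is simple. So B^2 = 49/36.
Answer: boost, certificate B^2 = 49/36. The class reads off the invariant scalar 49/36 directly.


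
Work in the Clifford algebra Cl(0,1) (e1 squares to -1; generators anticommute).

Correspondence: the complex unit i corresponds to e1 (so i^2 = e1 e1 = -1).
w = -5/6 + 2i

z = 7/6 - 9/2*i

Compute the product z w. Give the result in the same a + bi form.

In blades: z = 7/6 - 9/2*e1, w = -5/6 + 2*e1.
Distribute z over w term by term (generator squares from the signature, products reordered to ascending indices): (7/6)*w = -35/36 + 7/3*e1; (-9/2*e1)*w = 9 + 15/4*e1.
Sum: 289/36 + 73/12*e1; translating back through the correspondence:
Answer: 289/36 + 73/12*i


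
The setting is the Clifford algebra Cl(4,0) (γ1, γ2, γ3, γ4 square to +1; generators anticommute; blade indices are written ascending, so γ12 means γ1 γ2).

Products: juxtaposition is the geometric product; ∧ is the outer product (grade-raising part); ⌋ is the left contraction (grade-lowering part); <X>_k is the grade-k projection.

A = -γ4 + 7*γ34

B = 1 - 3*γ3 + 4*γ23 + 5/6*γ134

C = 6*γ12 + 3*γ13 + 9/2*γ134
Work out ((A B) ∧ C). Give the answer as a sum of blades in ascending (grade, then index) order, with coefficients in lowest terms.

step 1: -35/6*γ1 + 20*γ4 - 5/6*γ13 - 28*γ24 + 4*γ34 - 4*γ234
step 2: 120*γ124 + 60*γ134 + 108*γ1234
Answer: 120*γ124 + 60*γ134 + 108*γ1234


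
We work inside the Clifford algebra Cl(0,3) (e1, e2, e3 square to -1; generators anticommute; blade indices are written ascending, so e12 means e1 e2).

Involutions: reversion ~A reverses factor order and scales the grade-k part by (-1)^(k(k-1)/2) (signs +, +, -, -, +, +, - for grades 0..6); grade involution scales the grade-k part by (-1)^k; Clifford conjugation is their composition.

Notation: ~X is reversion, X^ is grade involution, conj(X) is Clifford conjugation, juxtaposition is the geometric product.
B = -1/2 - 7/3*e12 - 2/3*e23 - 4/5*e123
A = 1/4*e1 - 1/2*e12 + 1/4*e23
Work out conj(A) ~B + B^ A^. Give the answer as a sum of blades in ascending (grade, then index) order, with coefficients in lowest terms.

first term: -1 + 13/40*e1 + 7/12*e2 - 2/5*e3 - 1/4*e12 - 11/12*e13 + 13/40*e23 - 1/6*e123
second term: -1 - 3/40*e1 + 7/12*e2 + 2/5*e3 + 1/4*e12 + 11/12*e13 + 3/40*e23 + 1/6*e123
Answer: -2 + 1/4*e1 + 7/6*e2 + 2/5*e23


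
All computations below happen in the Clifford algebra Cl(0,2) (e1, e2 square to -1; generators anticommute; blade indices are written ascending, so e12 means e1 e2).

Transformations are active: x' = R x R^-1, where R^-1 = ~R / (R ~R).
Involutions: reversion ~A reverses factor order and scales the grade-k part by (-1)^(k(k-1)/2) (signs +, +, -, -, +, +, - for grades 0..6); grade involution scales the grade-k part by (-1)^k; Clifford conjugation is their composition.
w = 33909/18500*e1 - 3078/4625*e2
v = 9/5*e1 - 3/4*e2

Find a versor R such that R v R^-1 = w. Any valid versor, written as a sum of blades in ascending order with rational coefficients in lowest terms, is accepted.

Since q(v) = q(w) = -1521/400, the sum R = v + w = 67209/18500*e1 - 26187/18500*e2 does the job whenever invertible.
Answer: 67209/18500*e1 - 26187/18500*e2


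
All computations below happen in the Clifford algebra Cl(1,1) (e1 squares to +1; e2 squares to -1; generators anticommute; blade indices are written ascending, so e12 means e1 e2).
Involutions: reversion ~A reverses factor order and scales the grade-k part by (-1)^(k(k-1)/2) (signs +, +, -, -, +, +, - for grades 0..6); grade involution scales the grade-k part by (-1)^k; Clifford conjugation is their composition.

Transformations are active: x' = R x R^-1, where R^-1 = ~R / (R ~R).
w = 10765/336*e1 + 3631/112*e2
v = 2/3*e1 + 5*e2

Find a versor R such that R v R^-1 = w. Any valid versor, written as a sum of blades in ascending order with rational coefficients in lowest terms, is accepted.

Why this works: both vectors square to -221/9, so q(v) = q(w) and R = v + w = 3663/112*e1 + 4191/112*e2 carries v to w — its own direction survives, the complement (v - w)/2 flips.
Answer: 3663/112*e1 + 4191/112*e2


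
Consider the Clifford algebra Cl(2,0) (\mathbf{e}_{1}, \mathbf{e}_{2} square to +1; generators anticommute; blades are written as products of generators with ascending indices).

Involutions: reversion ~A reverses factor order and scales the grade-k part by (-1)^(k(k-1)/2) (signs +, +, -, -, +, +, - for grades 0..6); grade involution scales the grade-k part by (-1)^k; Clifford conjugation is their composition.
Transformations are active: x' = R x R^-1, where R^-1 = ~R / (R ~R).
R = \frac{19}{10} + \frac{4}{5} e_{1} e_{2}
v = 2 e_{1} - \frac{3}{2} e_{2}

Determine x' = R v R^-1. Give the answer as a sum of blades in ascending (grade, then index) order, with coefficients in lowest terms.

~R = \frac{19}{10} - \frac{4}{5} e_{1} e_{2}, and R ~R = \frac{17}{4}, so R^-1 = ~R / (\frac{17}{4}).
R v = \frac{13}{5} e_{1} - \frac{89}{20} e_{2}
Answer: \frac{138}{425} e_{1} - \frac{2107}{850} e_{2}


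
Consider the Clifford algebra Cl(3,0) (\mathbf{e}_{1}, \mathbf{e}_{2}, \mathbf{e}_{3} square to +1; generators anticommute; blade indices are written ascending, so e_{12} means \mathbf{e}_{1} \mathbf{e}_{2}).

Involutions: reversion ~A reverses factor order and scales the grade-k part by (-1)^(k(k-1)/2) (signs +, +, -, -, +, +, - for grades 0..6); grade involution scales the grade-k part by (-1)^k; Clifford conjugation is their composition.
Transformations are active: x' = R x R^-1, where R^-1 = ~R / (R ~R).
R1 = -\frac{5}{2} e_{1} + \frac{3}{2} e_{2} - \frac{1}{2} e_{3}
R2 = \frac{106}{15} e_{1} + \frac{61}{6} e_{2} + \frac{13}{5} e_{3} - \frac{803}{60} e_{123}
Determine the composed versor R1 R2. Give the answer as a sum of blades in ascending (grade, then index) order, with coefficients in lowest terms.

Distribute over the terms of R1 (each basis-blade product reordered to ascending indices, repeated generators contracted through their squares):
(-\frac{5}{2} e_{1}) R2 = -\frac{53}{3} - \frac{305}{12} e_{12} - \frac{13}{2} e_{13} + \frac{803}{24} e_{23}
(\frac{3}{2} e_{2}) R2 = \frac{61}{4} - \frac{53}{5} e_{12} + \frac{803}{40} e_{13} + \frac{39}{10} e_{23}
(-\frac{1}{2} e_{3}) R2 = -\frac{13}{10} + \frac{803}{120} e_{12} + \frac{53}{15} e_{13} + \frac{61}{12} e_{23}
Summing the partial products and collecting blades:
Answer: -\frac{223}{60} - \frac{1173}{40} e_{12} + \frac{2053}{120} e_{13} + \frac{5093}{120} e_{23}


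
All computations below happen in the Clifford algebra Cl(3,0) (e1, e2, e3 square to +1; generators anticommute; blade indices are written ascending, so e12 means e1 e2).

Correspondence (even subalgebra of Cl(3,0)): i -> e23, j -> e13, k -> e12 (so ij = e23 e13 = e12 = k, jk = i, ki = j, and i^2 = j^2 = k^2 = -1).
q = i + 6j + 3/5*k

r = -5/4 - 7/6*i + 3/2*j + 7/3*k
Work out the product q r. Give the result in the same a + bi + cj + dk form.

In blades: q = 3/5*e12 + 6*e13 + e23, r = -5/4 + 7/3*e12 + 3/2*e13 - 7/6*e23.
Distribute q over r term by term (generator squares from the signature, products reordered to ascending indices): (3/5*e12)*r = -7/5 - 3/4*e12 - 7/10*e13 - 9/10*e23; (6*e13)*r = -9 + 7*e12 - 15/2*e13 + 14*e23; (e23)*r = 7/6 + 3/2*e12 - 7/3*e13 - 5/4*e23.
Sum: -277/30 + 31/4*e12 - 158/15*e13 + 237/20*e23; translating back through the correspondence:
Answer: -277/30 + 237/20*i - 158/15*j + 31/4*k


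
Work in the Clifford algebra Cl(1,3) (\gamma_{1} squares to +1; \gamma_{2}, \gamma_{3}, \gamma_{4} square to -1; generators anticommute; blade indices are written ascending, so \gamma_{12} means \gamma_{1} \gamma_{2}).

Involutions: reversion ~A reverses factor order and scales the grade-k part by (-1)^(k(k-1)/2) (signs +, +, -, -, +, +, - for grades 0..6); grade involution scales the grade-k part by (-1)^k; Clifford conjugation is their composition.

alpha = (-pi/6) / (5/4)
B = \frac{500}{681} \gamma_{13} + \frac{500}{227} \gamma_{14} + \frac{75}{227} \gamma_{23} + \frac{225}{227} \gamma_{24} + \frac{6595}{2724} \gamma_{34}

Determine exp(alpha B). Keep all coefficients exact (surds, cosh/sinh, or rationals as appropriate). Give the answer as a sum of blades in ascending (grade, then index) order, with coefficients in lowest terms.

B^2 term by term: the squares give (\frac{500}{681})^2*(\gamma_{13})^2 + (\frac{500}{227})^2*(\gamma_{14})^2 + (\frac{75}{227})^2*(\gamma_{23})^2 + (\frac{225}{227})^2*(\gamma_{24})^2 + (\frac{6595}{2724})^2*(\gamma_{34})^2 = \frac{250000}{463761}*(+1) + \frac{250000}{51529}*(+1) + \frac{5625}{51529}*(-1) + \frac{50625}{51529}*(-1) + \frac{43494025}{7420176}*(-1) = -\frac{25}{16} (each basis 2-blade squares to minus the product of its generators' squares); cross terms between blades sharing an index anticommute and cancel; the commuting (index-disjoint) pairs give grade-4 terms 2*c*c'*(blade product), which cancel blade by blade — \gamma_{1234}: -\frac{75000}{51529} + \frac{75000}{51529} = 0 — confirming B is simple. So B^2 = -\frac{25}{16}.
B^2 = -\frac{25}{16} — a negative square means the series sums to a rotation: l = \frac{5}{4}, alpha*l = - \frac{\pi}{6}, so exp(alpha B) = cos(- \frac{\pi}{6}) + (sin(- \frac{\pi}{6})/(\frac{5}{4}))*B = \frac{\sqrt{3}}{2} + (- \frac{2}{5})*B.
Answer: \frac{\sqrt{3}}{2} - \frac{200}{681} \gamma_{13} - \frac{200}{227} \gamma_{14} - \frac{30}{227} \gamma_{23} - \frac{90}{227} \gamma_{24} - \frac{1319}{1362} \gamma_{34}


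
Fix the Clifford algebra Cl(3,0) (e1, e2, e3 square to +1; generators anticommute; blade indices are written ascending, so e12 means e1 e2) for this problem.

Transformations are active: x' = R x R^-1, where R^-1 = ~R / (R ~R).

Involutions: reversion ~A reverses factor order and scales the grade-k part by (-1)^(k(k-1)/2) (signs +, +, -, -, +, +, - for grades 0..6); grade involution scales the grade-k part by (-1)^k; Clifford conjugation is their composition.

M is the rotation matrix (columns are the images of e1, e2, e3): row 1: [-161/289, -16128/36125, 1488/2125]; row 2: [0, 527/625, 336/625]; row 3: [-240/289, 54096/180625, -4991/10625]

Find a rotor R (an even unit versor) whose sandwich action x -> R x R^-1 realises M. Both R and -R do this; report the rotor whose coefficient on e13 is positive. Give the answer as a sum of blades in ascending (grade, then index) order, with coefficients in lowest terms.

Method: write R = a + b12*e12 + b13*e13 + b23*e23 with a^2 + b12^2 + b13^2 + b23^2 = 1 (so R^-1 = ~R). Expanding the columns R e_j ~R gives tr M = 4a^2 - 1 and, from the antisymmetric part, M21 - M12 = -4a*b12, M13 - M31 = 4a*b13, M32 - M23 = -4a*b23.
Here tr M = -33169/180625, so a^2 = (1 + tr M)/4 = 36864/180625 and a = ±192/425. Taking a = 192/425: M21 - M12 = 16128/36125, M13 - M31 = 55296/36125, M32 - M23 = -43008/180625, giving b12 = -21/85, b13 = 72/85, b23 = 56/425, i.e. R = 192/425 - 21/85*e12 + 72/85*e13 + 56/425*e23.
Its e13 coefficient is already positive.
Answer: 192/425 - 21/85*e12 + 72/85*e13 + 56/425*e23. Key observation: the double cover Spin(3) -> SO(3) sends R and -R to the same matrix (trace -33169/180625 here), so the stated sign of the e13 coefficient is what selects one sheet.


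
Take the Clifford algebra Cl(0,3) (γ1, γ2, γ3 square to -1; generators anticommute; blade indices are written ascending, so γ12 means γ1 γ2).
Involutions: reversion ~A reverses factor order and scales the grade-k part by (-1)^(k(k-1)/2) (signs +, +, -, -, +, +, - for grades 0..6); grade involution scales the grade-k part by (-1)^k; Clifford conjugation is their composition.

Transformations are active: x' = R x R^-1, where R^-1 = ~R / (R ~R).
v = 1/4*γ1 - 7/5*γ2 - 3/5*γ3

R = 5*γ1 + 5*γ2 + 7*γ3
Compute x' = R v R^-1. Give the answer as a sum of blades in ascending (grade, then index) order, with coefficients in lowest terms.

~R = 5*γ1 + 5*γ2 + 7*γ3, and R ~R = -99, so R^-1 = ~R / (-99).
R v = 199/20 - 33/4*γ12 - 19/4*γ13 + 34/5*γ23
Answer: -497/396*γ1 + 391/990*γ2 - 799/990*γ3


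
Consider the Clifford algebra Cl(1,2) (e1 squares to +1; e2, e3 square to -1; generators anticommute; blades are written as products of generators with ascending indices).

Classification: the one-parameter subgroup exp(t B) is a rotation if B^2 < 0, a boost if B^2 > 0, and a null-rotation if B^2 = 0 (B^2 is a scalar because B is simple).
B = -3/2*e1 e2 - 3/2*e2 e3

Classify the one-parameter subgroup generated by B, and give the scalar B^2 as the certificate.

B^2 term by term: the squares give (-3/2)^2*(e1 e2)^2 + (-3/2)^2*(e2 e3)^2 = 9/4*(+1) + 9/4*(-1) = 0 (each basis 2-blade squares to minus the product of its generators' squares); cross terms between blades sharing an index anticommute and cancel. So B^2 = 0.
Answer: null-rotation, certificate B^2 = 0. The class reads off the invariant scalar 0 directly.


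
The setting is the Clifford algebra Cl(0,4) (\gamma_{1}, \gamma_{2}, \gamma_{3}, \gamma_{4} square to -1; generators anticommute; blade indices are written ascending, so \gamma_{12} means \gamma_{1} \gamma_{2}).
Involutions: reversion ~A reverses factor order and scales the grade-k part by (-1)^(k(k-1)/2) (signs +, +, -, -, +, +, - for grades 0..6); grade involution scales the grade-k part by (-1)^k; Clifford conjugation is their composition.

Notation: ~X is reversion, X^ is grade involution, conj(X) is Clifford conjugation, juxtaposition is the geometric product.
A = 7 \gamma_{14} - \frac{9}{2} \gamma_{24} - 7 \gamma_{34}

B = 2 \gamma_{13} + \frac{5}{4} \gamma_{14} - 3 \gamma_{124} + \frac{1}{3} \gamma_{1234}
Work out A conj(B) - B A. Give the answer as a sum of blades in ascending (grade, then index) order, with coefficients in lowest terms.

first term: \frac{35}{4} - \frac{27}{2} \gamma_{1} - 21 \gamma_{2} - \frac{79}{24} \gamma_{12} - \frac{41}{4} \gamma_{13} + 14 \gamma_{14} - \frac{7}{3} \gamma_{23} + 14 \gamma_{34} - 21 \gamma_{123} - 9 \gamma_{1234}
second term: -\frac{35}{4} - \frac{27}{2} \gamma_{1} - 21 \gamma_{2} - \frac{79}{24} \gamma_{12} - \frac{41}{4} \gamma_{13} + 14 \gamma_{14} - \frac{7}{3} \gamma_{23} + 14 \gamma_{34} + 21 \gamma_{123} + 9 \gamma_{1234}
Answer: \frac{35}{2} - 42 \gamma_{123} - 18 \gamma_{1234}


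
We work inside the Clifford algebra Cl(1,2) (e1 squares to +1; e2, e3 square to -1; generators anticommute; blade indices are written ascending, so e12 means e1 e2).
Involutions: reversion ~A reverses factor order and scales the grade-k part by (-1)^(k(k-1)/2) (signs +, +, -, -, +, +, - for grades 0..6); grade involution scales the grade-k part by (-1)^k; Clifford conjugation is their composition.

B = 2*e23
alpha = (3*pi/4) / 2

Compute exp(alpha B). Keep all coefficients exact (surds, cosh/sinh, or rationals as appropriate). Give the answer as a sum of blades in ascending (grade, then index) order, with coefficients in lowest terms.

B^2 = (2)^2*(e23)^2 = 4*(-1) = -4 (a basis 2-blade squares to minus the product of its generators' squares).
B^2 = -4 — the negative square puts this in the circular regime; l = 2, alpha*l = 3*pi/4, so exp(alpha B) = cos(3*pi/4) + (sin(3*pi/4)/2)*B = -sqrt(2)/2 + (sqrt(2)/4)*B.
Answer: -sqrt(2)/2 + sqrt(2)/2*e23


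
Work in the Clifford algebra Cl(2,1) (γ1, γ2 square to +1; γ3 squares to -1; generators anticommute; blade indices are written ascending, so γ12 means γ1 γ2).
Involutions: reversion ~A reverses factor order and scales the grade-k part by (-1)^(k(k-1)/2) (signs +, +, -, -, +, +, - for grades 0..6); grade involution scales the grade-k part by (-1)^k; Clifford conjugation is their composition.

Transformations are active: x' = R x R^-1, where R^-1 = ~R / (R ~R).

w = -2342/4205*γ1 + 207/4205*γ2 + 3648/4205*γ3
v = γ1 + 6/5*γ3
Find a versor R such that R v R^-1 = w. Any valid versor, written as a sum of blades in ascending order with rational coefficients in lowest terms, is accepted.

Here q(v) = q(w) = -11/25; the classical choice R = v + w = 1863/4205*γ1 + 207/4205*γ2 + 8694/4205*γ3 then realises v -> w under the sandwich.
Answer: 1863/4205*γ1 + 207/4205*γ2 + 8694/4205*γ3


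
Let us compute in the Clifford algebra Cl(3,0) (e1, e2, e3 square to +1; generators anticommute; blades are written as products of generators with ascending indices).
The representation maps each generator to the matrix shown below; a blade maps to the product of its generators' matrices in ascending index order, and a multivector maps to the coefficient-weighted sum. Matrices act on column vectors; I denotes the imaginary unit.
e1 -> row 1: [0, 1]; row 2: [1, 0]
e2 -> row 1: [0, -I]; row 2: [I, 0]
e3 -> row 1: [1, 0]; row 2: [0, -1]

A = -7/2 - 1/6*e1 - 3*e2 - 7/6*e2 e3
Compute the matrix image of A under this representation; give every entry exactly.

Bivector images (products of the table entries): rho(e2 e3) = rho(e2)rho(e3) = row 1: [0, I]; row 2: [I, 0].
M = (-7/2)*1 + (-1/6)*rho(e1) + (-3)*rho(e2) + (-7/6)*rho(e2 e3), summed entrywise (1 is the identity matrix):
Answer: row 1: [-7/2, -1/6 + 11*I/6]; row 2: [-1/6 - 25*I/6, -7/2]


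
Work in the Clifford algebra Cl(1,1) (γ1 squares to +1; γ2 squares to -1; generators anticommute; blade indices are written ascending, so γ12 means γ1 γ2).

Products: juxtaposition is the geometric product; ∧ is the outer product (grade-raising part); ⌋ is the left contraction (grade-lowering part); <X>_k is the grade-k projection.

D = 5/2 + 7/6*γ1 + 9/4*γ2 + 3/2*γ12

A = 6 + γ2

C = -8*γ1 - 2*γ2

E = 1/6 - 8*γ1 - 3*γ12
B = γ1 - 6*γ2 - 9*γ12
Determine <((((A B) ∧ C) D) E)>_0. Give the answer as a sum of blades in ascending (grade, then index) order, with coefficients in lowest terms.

step 1: 6 - 3*γ1 - 36*γ2 - 55*γ12
step 2: -48*γ1 - 12*γ2 - 282*γ12
step 3: -452 + 993/2*γ1 + 227*γ2 - 799*γ12
step 4: -4951/3 + 12071/4*γ1 - 23531/3*γ2 + 18233/6*γ12
step 5: -4951/3
Answer: -4951/3


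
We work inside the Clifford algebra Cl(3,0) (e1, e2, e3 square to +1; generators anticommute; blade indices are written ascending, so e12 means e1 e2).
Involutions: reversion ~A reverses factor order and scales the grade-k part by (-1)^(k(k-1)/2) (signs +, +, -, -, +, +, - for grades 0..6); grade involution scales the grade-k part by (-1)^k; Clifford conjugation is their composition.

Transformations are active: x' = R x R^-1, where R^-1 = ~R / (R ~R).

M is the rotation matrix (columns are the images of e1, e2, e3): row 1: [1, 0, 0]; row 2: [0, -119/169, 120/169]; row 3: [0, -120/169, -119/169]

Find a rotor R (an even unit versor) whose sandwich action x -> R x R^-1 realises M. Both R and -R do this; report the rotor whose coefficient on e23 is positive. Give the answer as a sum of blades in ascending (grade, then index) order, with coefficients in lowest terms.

Method: write R = a + b12*e12 + b13*e13 + b23*e23 with a^2 + b12^2 + b13^2 + b23^2 = 1 (so R^-1 = ~R). Expanding the columns R e_j ~R gives tr M = 4a^2 - 1 and, from the antisymmetric part, M21 - M12 = -4a*b12, M13 - M31 = 4a*b13, M32 - M23 = -4a*b23.
Here tr M = -69/169, so a^2 = (1 + tr M)/4 = 25/169 and a = ±5/13. Taking a = 5/13: M21 - M12 = 0, M13 - M31 = 0, M32 - M23 = -240/169, giving b12 = 0, b13 = 0, b23 = 12/13, i.e. R = 5/13 + 12/13*e23.
Its e23 coefficient is already positive.
Answer: 5/13 + 12/13*e23. Sheet selection: the two-to-one cover makes ±R indistinguishable at the matrix level (trace -69/169), so uniqueness comes from the required sign on e23.
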